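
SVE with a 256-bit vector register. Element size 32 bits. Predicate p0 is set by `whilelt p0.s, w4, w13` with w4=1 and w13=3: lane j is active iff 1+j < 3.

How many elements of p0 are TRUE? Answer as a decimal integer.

vl = 2

256-bit reg / 32-bit elem → 8 lanes
p0[j] = (1+j < 3); true for j=0..1 → 2 lanes set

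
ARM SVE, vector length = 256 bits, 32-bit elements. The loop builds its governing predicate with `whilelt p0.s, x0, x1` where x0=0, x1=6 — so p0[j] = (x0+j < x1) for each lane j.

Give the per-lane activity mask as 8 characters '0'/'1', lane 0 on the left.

predicate = 11111100

register lanes = 256/32 = 8
p0[j] = (0+j < 6); true for j=0..5 → 6 lanes set
bits (lane 0 leftmost): 11111100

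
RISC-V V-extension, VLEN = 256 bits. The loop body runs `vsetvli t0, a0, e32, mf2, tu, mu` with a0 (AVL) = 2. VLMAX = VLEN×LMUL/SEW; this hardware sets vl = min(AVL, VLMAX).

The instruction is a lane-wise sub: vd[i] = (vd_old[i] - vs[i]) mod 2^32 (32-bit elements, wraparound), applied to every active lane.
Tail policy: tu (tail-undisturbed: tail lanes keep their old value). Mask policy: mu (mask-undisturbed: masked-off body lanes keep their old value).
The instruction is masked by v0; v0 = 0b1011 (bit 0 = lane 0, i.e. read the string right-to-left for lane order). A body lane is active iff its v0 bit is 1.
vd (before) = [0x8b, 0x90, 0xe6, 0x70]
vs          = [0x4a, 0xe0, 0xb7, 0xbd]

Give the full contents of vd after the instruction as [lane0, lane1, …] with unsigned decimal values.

VLMAX = (256 × 1/2) / 32 = 4 lanes
AVL=2 ≤ VLMAX=4, so vl = 2
[0] sub(0x8b,0x4a) = 0x41
[1] sub(0x90,0xe0) = 0xffffffb0
[2] tail/keep = 0xe6
[3] tail/keep = 0x70

vd = [65, 4294967216, 230, 112]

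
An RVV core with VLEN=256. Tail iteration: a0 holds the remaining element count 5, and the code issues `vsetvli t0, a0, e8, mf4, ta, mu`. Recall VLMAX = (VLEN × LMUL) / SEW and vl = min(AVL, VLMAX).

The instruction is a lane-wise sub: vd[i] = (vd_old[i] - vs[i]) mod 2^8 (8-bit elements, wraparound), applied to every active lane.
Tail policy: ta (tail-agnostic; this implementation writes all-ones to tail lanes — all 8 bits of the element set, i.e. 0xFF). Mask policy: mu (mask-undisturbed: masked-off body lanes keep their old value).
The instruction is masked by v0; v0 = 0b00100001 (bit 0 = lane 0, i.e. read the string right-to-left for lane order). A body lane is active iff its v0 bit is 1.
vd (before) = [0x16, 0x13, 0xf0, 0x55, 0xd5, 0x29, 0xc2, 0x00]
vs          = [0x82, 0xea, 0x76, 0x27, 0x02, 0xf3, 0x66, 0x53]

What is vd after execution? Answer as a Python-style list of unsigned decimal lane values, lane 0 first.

lanes per group: 256·1/4/8 = 8
vl ← min(5, 8) = 5
vd[0] sub(0x16,0x82) -> 0x94
vd[1] mask-off/keep -> 0x13
vd[2] mask-off/keep -> 0xf0
vd[3] mask-off/keep -> 0x55
vd[4] mask-off/keep -> 0xd5
vd[5] tail/ones -> 0xff
vd[6] tail/ones -> 0xff
vd[7] tail/ones -> 0xff

vd = [148, 19, 240, 85, 213, 255, 255, 255]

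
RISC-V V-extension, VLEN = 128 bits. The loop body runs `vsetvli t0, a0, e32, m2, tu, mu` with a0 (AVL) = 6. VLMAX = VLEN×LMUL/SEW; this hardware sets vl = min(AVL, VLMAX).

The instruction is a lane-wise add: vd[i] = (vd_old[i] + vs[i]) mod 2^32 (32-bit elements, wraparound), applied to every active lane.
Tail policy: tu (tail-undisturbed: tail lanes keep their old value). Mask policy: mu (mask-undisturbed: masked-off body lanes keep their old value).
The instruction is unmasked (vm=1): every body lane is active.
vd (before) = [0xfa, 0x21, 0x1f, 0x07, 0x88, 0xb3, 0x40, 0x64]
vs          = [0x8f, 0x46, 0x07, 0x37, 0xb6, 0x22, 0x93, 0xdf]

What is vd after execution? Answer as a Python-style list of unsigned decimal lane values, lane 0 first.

vd = [393, 103, 38, 62, 318, 213, 64, 100]

VLMAX = (128 × 2) / 32 = 8 lanes
AVL=6 ≤ VLMAX=8, so vl = 6
[0] add(0xfa,0x8f) = 0x189
[1] add(0x21,0x46) = 0x67
[2] add(0x1f,0x07) = 0x26
[3] add(0x07,0x37) = 0x3e
[4] add(0x88,0xb6) = 0x13e
[5] add(0xb3,0x22) = 0xd5
[6] tail/keep = 0x40
[7] tail/keep = 0x64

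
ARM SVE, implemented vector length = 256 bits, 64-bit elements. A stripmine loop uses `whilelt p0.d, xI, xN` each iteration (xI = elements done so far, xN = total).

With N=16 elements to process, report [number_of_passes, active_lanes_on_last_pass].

256-bit reg / 64-bit elem → 4 lanes
iterations = ceil(16/4) = 4; final-pass vl = 4

[iterations, last_vl] = [4, 4]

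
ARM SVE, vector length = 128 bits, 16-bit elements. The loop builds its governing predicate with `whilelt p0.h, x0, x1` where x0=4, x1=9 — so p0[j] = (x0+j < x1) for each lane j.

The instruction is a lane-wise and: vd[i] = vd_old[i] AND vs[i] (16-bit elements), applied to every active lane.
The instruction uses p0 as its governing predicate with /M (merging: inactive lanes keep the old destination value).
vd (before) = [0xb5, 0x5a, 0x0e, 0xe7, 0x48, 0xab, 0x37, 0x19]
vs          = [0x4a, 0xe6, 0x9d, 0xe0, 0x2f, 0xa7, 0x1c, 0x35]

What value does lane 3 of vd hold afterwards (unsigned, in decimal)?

register lanes = 128/16 = 8
active while 4+j < 9, i.e. j ∈ [0,5) capped at 8 ⇒ 5
[0] and(0xb5,0x4a) = 0x00
[1] and(0x5a,0xe6) = 0x42
[2] and(0x0e,0x9d) = 0x0c
[3] and(0xe7,0xe0) = 0xe0
[4] and(0x48,0x2f) = 0x08
[5] tail/keep = 0xab
[6] tail/keep = 0x37
[7] tail/keep = 0x19

vd[3] = 224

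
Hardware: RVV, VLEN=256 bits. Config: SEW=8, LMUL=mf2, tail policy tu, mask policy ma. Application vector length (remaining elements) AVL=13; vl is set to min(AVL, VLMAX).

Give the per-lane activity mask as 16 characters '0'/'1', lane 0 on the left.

VLMAX = VLEN×LMUL/SEW = 256×1/2/8 = 16
AVL=13 ≤ VLMAX=16, so vl = 13
bits (lane 0 leftmost): 1111111111111000

predicate = 1111111111111000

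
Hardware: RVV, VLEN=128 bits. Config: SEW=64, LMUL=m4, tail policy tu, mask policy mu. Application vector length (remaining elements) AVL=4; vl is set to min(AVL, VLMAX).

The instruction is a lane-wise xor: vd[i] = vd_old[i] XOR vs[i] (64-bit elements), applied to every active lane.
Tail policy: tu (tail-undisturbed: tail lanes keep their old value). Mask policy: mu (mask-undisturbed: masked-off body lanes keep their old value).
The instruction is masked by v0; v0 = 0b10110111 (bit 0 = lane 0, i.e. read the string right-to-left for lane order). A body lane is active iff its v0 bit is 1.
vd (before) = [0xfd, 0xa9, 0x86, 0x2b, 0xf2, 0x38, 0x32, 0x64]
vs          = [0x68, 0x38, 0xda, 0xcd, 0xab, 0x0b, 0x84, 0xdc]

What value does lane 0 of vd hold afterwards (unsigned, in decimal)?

vd[0] = 149

VLMAX = (128 × 4) / 64 = 8 lanes
AVL=4 ≤ VLMAX=8, so vl = 4
  i=0: xor(0xfd,0x68) → 149
  i=1: xor(0xa9,0x38) → 145
  i=2: xor(0x86,0xda) → 92
  i=3: mask-off/keep → 43
  i=4: tail/keep → 242
  i=5: tail/keep → 56
  i=6: tail/keep → 50
  i=7: tail/keep → 100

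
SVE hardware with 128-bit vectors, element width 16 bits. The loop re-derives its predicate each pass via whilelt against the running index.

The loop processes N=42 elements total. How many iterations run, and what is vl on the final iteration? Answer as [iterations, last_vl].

128-bit reg / 16-bit elem → 8 lanes
N=42: ⌈42/8⌉ = 6 iters; last vl = 42 − 5×8 = 2

[iterations, last_vl] = [6, 2]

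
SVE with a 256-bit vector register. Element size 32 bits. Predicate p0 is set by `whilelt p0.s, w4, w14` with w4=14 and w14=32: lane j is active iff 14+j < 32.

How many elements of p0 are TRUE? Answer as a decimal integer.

vl = 8

lane count: 256 div 32 = 8
active while 14+j < 32, i.e. j ∈ [0,18) capped at 8 ⇒ 8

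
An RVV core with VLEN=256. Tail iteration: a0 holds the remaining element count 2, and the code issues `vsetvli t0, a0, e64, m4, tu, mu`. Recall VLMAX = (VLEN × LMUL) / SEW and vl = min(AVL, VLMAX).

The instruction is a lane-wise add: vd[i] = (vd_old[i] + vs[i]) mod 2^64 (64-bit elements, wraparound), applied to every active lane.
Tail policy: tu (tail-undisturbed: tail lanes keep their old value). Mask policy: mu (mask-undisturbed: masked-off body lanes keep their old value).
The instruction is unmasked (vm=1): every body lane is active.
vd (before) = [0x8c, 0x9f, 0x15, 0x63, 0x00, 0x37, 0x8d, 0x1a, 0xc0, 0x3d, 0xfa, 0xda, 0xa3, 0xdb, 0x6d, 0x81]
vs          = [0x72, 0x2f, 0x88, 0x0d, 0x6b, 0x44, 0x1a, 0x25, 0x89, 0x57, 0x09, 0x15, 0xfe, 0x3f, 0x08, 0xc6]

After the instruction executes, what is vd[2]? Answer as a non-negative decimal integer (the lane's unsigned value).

vd[2] = 21

lanes per group: 256·4/64 = 16
vl ← min(2, 16) = 2
vd[0] add(0x8c,0x72) -> 0xfe
vd[1] add(0x9f,0x2f) -> 0xce
vd[2] tail/keep -> 0x15
vd[3] tail/keep -> 0x63
vd[4] tail/keep -> 0x00
vd[5] tail/keep -> 0x37
vd[6] tail/keep -> 0x8d
vd[7] tail/keep -> 0x1a
vd[8] tail/keep -> 0xc0
vd[9] tail/keep -> 0x3d
vd[10] tail/keep -> 0xfa
vd[11] tail/keep -> 0xda
vd[12] tail/keep -> 0xa3
vd[13] tail/keep -> 0xdb
vd[14] tail/keep -> 0x6d
vd[15] tail/keep -> 0x81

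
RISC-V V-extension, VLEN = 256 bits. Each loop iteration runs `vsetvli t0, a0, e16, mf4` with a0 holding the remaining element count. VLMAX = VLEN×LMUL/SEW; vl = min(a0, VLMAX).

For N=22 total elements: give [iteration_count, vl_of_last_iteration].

VLMAX = (256 × 1/4) / 16 = 4 lanes
iterations = ceil(22/4) = 6; final-pass vl = 2

[iterations, last_vl] = [6, 2]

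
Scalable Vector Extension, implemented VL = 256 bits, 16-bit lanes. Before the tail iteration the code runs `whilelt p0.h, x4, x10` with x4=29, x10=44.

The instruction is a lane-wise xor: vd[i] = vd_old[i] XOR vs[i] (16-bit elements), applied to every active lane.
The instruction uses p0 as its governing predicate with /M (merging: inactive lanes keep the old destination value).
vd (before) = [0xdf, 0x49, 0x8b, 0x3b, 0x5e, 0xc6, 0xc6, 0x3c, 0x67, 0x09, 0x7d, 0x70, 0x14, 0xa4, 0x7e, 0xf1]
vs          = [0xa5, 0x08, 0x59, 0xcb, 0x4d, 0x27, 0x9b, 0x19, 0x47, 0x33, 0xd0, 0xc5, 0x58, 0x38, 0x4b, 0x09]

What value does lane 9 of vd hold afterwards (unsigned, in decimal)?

register lanes = 256/16 = 16
whilelt: lane j active iff 29+j < 44 → j < 15 → 15 active
  i=0: xor(0xdf,0xa5) → 122
  i=1: xor(0x49,0x08) → 65
  i=2: xor(0x8b,0x59) → 210
  i=3: xor(0x3b,0xcb) → 240
  i=4: xor(0x5e,0x4d) → 19
  i=5: xor(0xc6,0x27) → 225
  i=6: xor(0xc6,0x9b) → 93
  i=7: xor(0x3c,0x19) → 37
  i=8: xor(0x67,0x47) → 32
  i=9: xor(0x09,0x33) → 58
  i=10: xor(0x7d,0xd0) → 173
  i=11: xor(0x70,0xc5) → 181
  i=12: xor(0x14,0x58) → 76
  i=13: xor(0xa4,0x38) → 156
  i=14: xor(0x7e,0x4b) → 53
  i=15: tail/keep → 241

vd[9] = 58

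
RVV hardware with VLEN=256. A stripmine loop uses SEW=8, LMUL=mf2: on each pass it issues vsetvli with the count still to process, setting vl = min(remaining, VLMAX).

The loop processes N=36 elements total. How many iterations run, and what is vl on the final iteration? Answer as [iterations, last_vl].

[iterations, last_vl] = [3, 4]

VLMAX = (256 × 1/2) / 8 = 16 lanes
N=36: ⌈36/16⌉ = 3 iters; last vl = 36 − 2×16 = 4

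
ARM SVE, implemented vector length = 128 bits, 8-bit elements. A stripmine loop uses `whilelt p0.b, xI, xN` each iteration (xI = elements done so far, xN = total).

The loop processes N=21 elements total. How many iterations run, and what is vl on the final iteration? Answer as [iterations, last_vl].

lane count: 128 div 8 = 16
N=21: ⌈21/16⌉ = 2 iters; last vl = 21 − 1×16 = 5

[iterations, last_vl] = [2, 5]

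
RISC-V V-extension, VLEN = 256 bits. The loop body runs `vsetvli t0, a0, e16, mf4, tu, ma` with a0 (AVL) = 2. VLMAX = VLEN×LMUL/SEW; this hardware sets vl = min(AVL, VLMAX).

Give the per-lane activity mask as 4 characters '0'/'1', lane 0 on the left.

VLMAX = VLEN×LMUL/SEW = 256×1/4/16 = 4
vl ← min(2, 4) = 2
bits (lane 0 leftmost): 1100

predicate = 1100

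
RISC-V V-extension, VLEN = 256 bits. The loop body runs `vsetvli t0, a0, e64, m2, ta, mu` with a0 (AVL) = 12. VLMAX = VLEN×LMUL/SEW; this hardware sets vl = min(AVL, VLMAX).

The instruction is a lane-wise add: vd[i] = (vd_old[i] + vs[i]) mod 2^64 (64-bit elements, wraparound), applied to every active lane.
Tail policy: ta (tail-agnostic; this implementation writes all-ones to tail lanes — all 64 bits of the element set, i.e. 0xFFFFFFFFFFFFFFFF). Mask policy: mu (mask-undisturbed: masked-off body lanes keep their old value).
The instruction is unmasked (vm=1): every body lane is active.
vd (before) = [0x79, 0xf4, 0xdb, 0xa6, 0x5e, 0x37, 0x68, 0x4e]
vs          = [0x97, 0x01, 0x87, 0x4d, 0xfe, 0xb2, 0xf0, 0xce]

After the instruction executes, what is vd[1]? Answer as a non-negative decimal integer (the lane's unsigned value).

VLMAX = (256 × 2) / 64 = 8 lanes
vl ← min(12, 8) = 8
lane  0: add(0x79,0x97) ⇒ 0x110
lane  1: add(0xf4,0x01) ⇒ 0xf5
lane  2: add(0xdb,0x87) ⇒ 0x162
lane  3: add(0xa6,0x4d) ⇒ 0xf3
lane  4: add(0x5e,0xfe) ⇒ 0x15c
lane  5: add(0x37,0xb2) ⇒ 0xe9
lane  6: add(0x68,0xf0) ⇒ 0x158
lane  7: add(0x4e,0xce) ⇒ 0x11c

vd[1] = 245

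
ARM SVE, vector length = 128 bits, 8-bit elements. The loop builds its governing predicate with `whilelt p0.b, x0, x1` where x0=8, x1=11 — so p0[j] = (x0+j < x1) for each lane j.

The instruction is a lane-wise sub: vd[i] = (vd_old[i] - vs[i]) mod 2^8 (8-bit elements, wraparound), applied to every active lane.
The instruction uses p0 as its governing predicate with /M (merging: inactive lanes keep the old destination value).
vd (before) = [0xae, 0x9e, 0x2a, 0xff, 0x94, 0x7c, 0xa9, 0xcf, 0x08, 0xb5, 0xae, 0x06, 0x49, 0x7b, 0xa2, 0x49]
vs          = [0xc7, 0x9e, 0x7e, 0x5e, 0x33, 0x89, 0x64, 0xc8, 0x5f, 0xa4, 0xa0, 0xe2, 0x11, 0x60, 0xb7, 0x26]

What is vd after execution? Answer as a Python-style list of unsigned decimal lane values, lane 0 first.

vd = [231, 0, 172, 255, 148, 124, 169, 207, 8, 181, 174, 6, 73, 123, 162, 73]

register lanes = 128/8 = 16
whilelt: lane j active iff 8+j < 11 → j < 3 → 3 active
[0] sub(0xae,0xc7) = 0xe7
[1] sub(0x9e,0x9e) = 0x00
[2] sub(0x2a,0x7e) = 0xac
[3] tail/keep = 0xff
[4] tail/keep = 0x94
[5] tail/keep = 0x7c
[6] tail/keep = 0xa9
[7] tail/keep = 0xcf
[8] tail/keep = 0x08
[9] tail/keep = 0xb5
[10] tail/keep = 0xae
[11] tail/keep = 0x06
[12] tail/keep = 0x49
[13] tail/keep = 0x7b
[14] tail/keep = 0xa2
[15] tail/keep = 0x49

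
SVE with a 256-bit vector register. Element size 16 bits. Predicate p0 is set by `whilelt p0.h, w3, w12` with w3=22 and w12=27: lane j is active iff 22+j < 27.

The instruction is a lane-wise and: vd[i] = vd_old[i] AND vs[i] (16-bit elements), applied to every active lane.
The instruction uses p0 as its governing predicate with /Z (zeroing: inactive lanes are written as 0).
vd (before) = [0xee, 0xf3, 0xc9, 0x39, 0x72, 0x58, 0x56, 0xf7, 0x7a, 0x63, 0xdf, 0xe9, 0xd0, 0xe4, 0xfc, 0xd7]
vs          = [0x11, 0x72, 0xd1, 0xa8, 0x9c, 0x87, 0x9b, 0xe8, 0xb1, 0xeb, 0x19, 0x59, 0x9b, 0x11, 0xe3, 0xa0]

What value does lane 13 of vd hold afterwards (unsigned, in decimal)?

256-bit reg / 16-bit elem → 16 lanes
whilelt: lane j active iff 22+j < 27 → j < 5 → 5 active
  i=0: and(0xee,0x11) → 0
  i=1: and(0xf3,0x72) → 114
  i=2: and(0xc9,0xd1) → 193
  i=3: and(0x39,0xa8) → 40
  i=4: and(0x72,0x9c) → 16
  i=5: tail/zero → 0
  i=6: tail/zero → 0
  i=7: tail/zero → 0
  i=8: tail/zero → 0
  i=9: tail/zero → 0
  i=10: tail/zero → 0
  i=11: tail/zero → 0
  i=12: tail/zero → 0
  i=13: tail/zero → 0
  i=14: tail/zero → 0
  i=15: tail/zero → 0

vd[13] = 0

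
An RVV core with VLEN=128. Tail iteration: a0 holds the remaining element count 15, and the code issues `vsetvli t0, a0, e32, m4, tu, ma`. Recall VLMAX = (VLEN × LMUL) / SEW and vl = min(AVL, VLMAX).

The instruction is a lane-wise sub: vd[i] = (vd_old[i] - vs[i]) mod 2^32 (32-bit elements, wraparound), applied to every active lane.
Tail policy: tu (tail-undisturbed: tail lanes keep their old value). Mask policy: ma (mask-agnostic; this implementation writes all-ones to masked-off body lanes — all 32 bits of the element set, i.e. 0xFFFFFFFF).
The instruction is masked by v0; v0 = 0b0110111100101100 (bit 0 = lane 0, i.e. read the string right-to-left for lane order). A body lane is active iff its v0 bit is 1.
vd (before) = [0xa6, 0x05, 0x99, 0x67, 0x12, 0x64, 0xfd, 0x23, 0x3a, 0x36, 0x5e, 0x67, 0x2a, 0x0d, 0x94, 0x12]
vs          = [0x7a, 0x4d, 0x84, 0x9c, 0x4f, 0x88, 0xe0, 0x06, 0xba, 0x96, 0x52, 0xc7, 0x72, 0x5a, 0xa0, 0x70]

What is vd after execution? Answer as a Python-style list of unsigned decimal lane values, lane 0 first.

vd = [4294967295, 4294967295, 21, 4294967243, 4294967295, 4294967260, 4294967295, 4294967295, 4294967168, 4294967200, 12, 4294967200, 4294967295, 4294967219, 4294967284, 18]

VLMAX = (128 × 4) / 32 = 16 lanes
AVL=15 ≤ VLMAX=16, so vl = 15
[0] mask-off/ones = 0xffffffff
[1] mask-off/ones = 0xffffffff
[2] sub(0x99,0x84) = 0x15
[3] sub(0x67,0x9c) = 0xffffffcb
[4] mask-off/ones = 0xffffffff
[5] sub(0x64,0x88) = 0xffffffdc
[6] mask-off/ones = 0xffffffff
[7] mask-off/ones = 0xffffffff
[8] sub(0x3a,0xba) = 0xffffff80
[9] sub(0x36,0x96) = 0xffffffa0
[10] sub(0x5e,0x52) = 0x0c
[11] sub(0x67,0xc7) = 0xffffffa0
[12] mask-off/ones = 0xffffffff
[13] sub(0x0d,0x5a) = 0xffffffb3
[14] sub(0x94,0xa0) = 0xfffffff4
[15] tail/keep = 0x12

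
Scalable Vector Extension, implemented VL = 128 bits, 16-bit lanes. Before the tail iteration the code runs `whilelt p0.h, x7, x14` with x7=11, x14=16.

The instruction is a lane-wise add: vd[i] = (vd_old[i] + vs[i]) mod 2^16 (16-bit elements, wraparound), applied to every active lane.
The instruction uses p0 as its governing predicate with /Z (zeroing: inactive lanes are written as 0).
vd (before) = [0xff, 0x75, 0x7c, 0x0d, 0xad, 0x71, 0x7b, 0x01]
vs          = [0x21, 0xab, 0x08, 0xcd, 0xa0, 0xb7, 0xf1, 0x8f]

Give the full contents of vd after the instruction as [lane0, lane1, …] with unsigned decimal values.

lane count: 128 div 16 = 8
whilelt: lane j active iff 11+j < 16 → j < 5 → 5 active
vd[0] add(0xff,0x21) -> 0x120
vd[1] add(0x75,0xab) -> 0x120
vd[2] add(0x7c,0x08) -> 0x84
vd[3] add(0x0d,0xcd) -> 0xda
vd[4] add(0xad,0xa0) -> 0x14d
vd[5] tail/zero -> 0x00
vd[6] tail/zero -> 0x00
vd[7] tail/zero -> 0x00

vd = [288, 288, 132, 218, 333, 0, 0, 0]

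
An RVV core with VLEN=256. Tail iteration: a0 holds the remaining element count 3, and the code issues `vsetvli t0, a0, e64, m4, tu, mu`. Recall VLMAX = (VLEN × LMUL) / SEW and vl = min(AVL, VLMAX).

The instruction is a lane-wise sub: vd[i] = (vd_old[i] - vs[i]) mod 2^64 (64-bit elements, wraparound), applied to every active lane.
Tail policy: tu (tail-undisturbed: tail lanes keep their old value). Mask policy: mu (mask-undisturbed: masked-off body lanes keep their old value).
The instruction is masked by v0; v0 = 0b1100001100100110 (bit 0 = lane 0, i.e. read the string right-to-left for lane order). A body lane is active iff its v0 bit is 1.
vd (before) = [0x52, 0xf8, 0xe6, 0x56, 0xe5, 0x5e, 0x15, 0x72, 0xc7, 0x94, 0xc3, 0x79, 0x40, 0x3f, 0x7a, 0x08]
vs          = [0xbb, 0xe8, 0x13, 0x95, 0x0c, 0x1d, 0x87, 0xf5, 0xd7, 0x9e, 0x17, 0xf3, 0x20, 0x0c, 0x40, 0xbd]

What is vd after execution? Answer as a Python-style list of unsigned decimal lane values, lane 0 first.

VLMAX = (256 × 4) / 64 = 16 lanes
vl = min(AVL, VLMAX) = min(3, 16) = 3
  i=0: mask-off/keep → 82
  i=1: sub(0xf8,0xe8) → 16
  i=2: sub(0xe6,0x13) → 211
  i=3: tail/keep → 86
  i=4: tail/keep → 229
  i=5: tail/keep → 94
  i=6: tail/keep → 21
  i=7: tail/keep → 114
  i=8: tail/keep → 199
  i=9: tail/keep → 148
  i=10: tail/keep → 195
  i=11: tail/keep → 121
  i=12: tail/keep → 64
  i=13: tail/keep → 63
  i=14: tail/keep → 122
  i=15: tail/keep → 8

vd = [82, 16, 211, 86, 229, 94, 21, 114, 199, 148, 195, 121, 64, 63, 122, 8]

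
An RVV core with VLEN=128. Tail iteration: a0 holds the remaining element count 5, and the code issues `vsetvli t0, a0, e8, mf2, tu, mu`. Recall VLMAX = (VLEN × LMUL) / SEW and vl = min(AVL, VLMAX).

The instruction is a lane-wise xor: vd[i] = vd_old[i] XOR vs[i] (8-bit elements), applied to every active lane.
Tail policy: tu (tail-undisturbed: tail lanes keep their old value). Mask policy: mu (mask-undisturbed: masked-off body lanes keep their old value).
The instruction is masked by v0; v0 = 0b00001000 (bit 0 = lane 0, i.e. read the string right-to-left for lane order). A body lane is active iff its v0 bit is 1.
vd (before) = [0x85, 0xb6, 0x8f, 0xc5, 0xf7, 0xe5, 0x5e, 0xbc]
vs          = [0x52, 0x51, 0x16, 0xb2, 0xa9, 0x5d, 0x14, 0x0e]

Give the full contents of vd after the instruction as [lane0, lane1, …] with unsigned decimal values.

vd = [133, 182, 143, 119, 247, 229, 94, 188]

VLMAX = (128 × 1/2) / 8 = 8 lanes
vl = min(AVL, VLMAX) = min(5, 8) = 5
[0] mask-off/keep = 0x85
[1] mask-off/keep = 0xb6
[2] mask-off/keep = 0x8f
[3] xor(0xc5,0xb2) = 0x77
[4] mask-off/keep = 0xf7
[5] tail/keep = 0xe5
[6] tail/keep = 0x5e
[7] tail/keep = 0xbc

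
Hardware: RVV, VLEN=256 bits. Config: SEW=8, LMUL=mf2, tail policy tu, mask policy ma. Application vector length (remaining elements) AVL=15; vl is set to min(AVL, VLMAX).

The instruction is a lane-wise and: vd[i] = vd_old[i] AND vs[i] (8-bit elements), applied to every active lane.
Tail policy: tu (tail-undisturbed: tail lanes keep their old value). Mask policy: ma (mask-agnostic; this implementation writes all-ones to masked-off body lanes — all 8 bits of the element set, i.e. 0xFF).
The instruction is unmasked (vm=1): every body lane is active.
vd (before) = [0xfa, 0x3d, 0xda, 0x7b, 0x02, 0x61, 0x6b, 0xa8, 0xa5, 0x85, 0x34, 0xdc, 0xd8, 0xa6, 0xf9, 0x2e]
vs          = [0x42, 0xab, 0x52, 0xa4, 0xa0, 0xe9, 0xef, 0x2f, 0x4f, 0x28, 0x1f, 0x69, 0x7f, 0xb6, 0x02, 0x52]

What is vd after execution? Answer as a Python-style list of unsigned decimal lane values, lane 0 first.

VLMAX = (256 × 1/2) / 8 = 16 lanes
vl ← min(15, 16) = 15
vd[0] and(0xfa,0x42) -> 0x42
vd[1] and(0x3d,0xab) -> 0x29
vd[2] and(0xda,0x52) -> 0x52
vd[3] and(0x7b,0xa4) -> 0x20
vd[4] and(0x02,0xa0) -> 0x00
vd[5] and(0x61,0xe9) -> 0x61
vd[6] and(0x6b,0xef) -> 0x6b
vd[7] and(0xa8,0x2f) -> 0x28
vd[8] and(0xa5,0x4f) -> 0x05
vd[9] and(0x85,0x28) -> 0x00
vd[10] and(0x34,0x1f) -> 0x14
vd[11] and(0xdc,0x69) -> 0x48
vd[12] and(0xd8,0x7f) -> 0x58
vd[13] and(0xa6,0xb6) -> 0xa6
vd[14] and(0xf9,0x02) -> 0x00
vd[15] tail/keep -> 0x2e

vd = [66, 41, 82, 32, 0, 97, 107, 40, 5, 0, 20, 72, 88, 166, 0, 46]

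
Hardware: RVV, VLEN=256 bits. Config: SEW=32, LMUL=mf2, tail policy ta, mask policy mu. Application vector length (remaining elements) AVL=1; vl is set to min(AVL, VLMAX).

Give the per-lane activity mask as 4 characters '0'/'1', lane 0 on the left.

predicate = 1000

VLMAX = (256 × 1/2) / 32 = 4 lanes
vl = min(AVL, VLMAX) = min(1, 4) = 1
bits (lane 0 leftmost): 1000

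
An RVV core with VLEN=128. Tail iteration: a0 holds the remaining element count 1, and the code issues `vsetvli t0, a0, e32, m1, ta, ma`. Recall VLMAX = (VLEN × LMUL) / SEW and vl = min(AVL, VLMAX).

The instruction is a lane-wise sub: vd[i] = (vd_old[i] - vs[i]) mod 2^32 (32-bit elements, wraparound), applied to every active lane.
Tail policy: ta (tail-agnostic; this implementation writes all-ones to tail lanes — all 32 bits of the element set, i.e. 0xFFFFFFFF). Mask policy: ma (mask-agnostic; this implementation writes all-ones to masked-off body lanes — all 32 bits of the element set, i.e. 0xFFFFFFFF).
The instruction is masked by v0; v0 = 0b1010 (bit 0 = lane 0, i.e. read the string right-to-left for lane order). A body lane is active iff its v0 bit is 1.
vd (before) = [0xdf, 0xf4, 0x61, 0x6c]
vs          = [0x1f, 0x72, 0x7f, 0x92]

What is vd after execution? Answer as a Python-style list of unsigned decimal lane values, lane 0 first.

VLMAX = (128 × 1) / 32 = 4 lanes
vl ← min(1, 4) = 1
[0] mask-off/ones = 0xffffffff
[1] tail/ones = 0xffffffff
[2] tail/ones = 0xffffffff
[3] tail/ones = 0xffffffff

vd = [4294967295, 4294967295, 4294967295, 4294967295]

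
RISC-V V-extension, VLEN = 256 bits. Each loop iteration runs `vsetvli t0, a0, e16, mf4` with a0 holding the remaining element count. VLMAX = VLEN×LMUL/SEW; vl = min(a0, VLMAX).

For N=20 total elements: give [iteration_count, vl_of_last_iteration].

[iterations, last_vl] = [5, 4]

VLMAX = VLEN×LMUL/SEW = 256×1/4/16 = 4
iterations = ceil(20/4) = 5; final-pass vl = 4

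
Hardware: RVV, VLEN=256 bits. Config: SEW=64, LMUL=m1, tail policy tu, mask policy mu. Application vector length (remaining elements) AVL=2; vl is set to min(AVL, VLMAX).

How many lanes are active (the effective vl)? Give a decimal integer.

vl = 2

lanes per group: 256·1/64 = 4
vl ← min(2, 4) = 2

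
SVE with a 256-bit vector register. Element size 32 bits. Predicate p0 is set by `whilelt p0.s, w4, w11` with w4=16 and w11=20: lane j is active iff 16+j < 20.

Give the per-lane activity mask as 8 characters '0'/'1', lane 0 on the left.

256-bit reg / 32-bit elem → 8 lanes
whilelt: lane j active iff 16+j < 20 → j < 4 → 4 active
bits (lane 0 leftmost): 11110000

predicate = 11110000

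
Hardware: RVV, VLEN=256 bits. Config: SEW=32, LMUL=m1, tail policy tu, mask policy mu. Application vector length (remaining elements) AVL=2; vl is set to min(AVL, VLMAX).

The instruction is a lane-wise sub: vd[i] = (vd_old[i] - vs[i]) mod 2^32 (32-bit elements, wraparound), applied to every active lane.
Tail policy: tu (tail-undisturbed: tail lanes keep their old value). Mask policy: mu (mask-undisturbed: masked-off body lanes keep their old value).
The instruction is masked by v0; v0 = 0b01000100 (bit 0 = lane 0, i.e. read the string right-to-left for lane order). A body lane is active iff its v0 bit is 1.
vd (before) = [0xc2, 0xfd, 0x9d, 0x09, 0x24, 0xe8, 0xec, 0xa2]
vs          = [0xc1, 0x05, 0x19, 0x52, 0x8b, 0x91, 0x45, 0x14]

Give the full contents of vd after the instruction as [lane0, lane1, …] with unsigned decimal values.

vd = [194, 253, 157, 9, 36, 232, 236, 162]

VLMAX = VLEN×LMUL/SEW = 256×1/32 = 8
AVL=2 ≤ VLMAX=8, so vl = 2
[0] mask-off/keep = 0xc2
[1] mask-off/keep = 0xfd
[2] tail/keep = 0x9d
[3] tail/keep = 0x09
[4] tail/keep = 0x24
[5] tail/keep = 0xe8
[6] tail/keep = 0xec
[7] tail/keep = 0xa2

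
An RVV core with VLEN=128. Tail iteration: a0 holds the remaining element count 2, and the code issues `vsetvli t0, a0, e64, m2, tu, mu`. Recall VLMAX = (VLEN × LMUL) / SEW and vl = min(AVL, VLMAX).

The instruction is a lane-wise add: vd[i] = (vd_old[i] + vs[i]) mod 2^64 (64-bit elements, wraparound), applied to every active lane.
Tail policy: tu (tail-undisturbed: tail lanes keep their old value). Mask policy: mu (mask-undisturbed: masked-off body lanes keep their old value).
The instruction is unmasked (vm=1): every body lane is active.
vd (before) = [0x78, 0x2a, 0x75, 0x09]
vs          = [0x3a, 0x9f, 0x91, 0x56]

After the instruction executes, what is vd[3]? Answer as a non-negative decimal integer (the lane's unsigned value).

vd[3] = 9

VLMAX = (128 × 2) / 64 = 4 lanes
AVL=2 ≤ VLMAX=4, so vl = 2
[0] add(0x78,0x3a) = 0xb2
[1] add(0x2a,0x9f) = 0xc9
[2] tail/keep = 0x75
[3] tail/keep = 0x09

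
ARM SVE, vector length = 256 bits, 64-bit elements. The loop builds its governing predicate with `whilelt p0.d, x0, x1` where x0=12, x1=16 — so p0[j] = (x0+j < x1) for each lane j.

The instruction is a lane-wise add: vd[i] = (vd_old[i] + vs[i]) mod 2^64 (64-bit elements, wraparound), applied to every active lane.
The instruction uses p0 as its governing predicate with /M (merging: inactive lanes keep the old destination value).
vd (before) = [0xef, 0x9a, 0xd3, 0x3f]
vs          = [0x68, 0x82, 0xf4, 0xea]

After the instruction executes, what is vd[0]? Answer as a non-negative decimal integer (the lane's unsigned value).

256-bit reg / 64-bit elem → 4 lanes
p0[j] = (12+j < 16); true for j=0..3 → 4 lanes set
[0] add(0xef,0x68) = 0x157
[1] add(0x9a,0x82) = 0x11c
[2] add(0xd3,0xf4) = 0x1c7
[3] add(0x3f,0xea) = 0x129

vd[0] = 343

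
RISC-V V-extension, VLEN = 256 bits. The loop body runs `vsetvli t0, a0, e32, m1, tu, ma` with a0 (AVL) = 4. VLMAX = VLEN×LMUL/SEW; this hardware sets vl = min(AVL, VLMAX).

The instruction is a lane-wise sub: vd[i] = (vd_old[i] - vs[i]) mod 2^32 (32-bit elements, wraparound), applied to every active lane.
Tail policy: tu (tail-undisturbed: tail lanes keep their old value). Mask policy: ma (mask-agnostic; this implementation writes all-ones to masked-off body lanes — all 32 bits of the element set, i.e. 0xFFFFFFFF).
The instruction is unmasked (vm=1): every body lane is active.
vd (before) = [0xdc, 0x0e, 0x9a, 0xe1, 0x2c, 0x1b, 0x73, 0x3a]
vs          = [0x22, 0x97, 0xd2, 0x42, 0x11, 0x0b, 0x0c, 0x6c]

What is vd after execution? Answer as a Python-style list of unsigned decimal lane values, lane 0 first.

VLMAX = (256 × 1) / 32 = 8 lanes
AVL=4 ≤ VLMAX=8, so vl = 4
  i=0: sub(0xdc,0x22) → 186
  i=1: sub(0x0e,0x97) → 4294967159
  i=2: sub(0x9a,0xd2) → 4294967240
  i=3: sub(0xe1,0x42) → 159
  i=4: tail/keep → 44
  i=5: tail/keep → 27
  i=6: tail/keep → 115
  i=7: tail/keep → 58

vd = [186, 4294967159, 4294967240, 159, 44, 27, 115, 58]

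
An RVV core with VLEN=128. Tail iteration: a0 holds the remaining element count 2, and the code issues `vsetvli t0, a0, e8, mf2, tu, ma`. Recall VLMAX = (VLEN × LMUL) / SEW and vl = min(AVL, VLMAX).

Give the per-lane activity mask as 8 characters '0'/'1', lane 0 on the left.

lanes per group: 128·1/2/8 = 8
vl = min(AVL, VLMAX) = min(2, 8) = 2
bits (lane 0 leftmost): 11000000

predicate = 11000000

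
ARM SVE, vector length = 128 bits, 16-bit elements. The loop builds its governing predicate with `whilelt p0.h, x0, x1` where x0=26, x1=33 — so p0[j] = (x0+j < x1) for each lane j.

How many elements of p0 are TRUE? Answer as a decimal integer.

vl = 7

lane count: 128 div 16 = 8
whilelt: lane j active iff 26+j < 33 → j < 7 → 7 active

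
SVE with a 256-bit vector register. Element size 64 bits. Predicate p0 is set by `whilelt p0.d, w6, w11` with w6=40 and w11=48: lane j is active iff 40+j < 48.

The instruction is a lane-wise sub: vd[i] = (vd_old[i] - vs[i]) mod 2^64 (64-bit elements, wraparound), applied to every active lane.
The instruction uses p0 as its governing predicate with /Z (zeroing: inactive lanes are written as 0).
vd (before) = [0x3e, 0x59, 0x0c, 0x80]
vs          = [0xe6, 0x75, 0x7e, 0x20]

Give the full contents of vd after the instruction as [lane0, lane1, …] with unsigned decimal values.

lane count: 256 div 64 = 4
p0[j] = (40+j < 48); true for j=0..3 → 4 lanes set
vd[0] sub(0x3e,0xe6) -> 0xffffffffffffff58
vd[1] sub(0x59,0x75) -> 0xffffffffffffffe4
vd[2] sub(0x0c,0x7e) -> 0xffffffffffffff8e
vd[3] sub(0x80,0x20) -> 0x60

vd = [18446744073709551448, 18446744073709551588, 18446744073709551502, 96]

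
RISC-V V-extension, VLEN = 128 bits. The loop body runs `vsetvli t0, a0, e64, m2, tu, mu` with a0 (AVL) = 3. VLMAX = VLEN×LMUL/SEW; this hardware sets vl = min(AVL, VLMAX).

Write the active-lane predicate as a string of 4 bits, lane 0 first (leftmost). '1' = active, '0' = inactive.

VLMAX = (128 × 2) / 64 = 4 lanes
AVL=3 ≤ VLMAX=4, so vl = 3
bits (lane 0 leftmost): 1110

predicate = 1110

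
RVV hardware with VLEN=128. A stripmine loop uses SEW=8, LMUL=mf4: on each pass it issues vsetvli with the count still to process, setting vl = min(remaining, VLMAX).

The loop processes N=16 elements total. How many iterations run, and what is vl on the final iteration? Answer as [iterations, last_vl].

[iterations, last_vl] = [4, 4]

VLMAX = (128 × 1/4) / 8 = 4 lanes
16 elements at 4/iter → 4 passes, remainder 4 on the last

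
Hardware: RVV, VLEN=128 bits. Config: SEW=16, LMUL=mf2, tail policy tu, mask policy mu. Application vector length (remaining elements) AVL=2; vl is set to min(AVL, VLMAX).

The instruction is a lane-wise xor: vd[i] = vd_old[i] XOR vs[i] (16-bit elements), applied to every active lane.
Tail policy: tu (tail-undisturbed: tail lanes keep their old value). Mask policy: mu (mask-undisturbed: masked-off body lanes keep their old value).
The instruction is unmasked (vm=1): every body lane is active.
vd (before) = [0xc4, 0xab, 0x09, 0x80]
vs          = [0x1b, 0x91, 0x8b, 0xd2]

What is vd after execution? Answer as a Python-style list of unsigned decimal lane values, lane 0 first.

VLMAX = (128 × 1/2) / 16 = 4 lanes
vl = min(AVL, VLMAX) = min(2, 4) = 2
lane  0: xor(0xc4,0x1b) ⇒ 0xdf
lane  1: xor(0xab,0x91) ⇒ 0x3a
lane  2: tail/keep ⇒ 0x09
lane  3: tail/keep ⇒ 0x80

vd = [223, 58, 9, 128]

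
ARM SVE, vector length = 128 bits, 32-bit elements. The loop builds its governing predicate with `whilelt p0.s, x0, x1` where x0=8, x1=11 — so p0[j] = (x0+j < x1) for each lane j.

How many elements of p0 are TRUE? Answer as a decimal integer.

128-bit reg / 32-bit elem → 4 lanes
p0[j] = (8+j < 11); true for j=0..2 → 3 lanes set

vl = 3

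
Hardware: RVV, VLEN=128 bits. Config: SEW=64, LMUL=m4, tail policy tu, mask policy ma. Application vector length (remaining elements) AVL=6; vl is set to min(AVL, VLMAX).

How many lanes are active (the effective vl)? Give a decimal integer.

VLMAX = (128 × 4) / 64 = 8 lanes
AVL=6 ≤ VLMAX=8, so vl = 6

vl = 6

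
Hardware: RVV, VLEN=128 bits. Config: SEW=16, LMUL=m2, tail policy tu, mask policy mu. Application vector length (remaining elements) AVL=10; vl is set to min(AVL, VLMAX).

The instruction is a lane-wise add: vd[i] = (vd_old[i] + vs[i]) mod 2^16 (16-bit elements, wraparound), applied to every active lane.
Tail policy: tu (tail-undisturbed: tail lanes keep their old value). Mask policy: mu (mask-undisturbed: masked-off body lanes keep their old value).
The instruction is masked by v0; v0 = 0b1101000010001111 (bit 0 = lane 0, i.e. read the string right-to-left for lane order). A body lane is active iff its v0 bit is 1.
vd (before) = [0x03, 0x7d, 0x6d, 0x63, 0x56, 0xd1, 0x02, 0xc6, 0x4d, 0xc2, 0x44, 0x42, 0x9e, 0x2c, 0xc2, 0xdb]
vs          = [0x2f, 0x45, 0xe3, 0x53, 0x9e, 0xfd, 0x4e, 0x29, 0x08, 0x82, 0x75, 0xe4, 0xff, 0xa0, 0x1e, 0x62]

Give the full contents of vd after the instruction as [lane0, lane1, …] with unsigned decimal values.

VLMAX = VLEN×LMUL/SEW = 128×2/16 = 16
vl ← min(10, 16) = 10
lane  0: add(0x03,0x2f) ⇒ 0x32
lane  1: add(0x7d,0x45) ⇒ 0xc2
lane  2: add(0x6d,0xe3) ⇒ 0x150
lane  3: add(0x63,0x53) ⇒ 0xb6
lane  4: mask-off/keep ⇒ 0x56
lane  5: mask-off/keep ⇒ 0xd1
lane  6: mask-off/keep ⇒ 0x02
lane  7: add(0xc6,0x29) ⇒ 0xef
lane  8: mask-off/keep ⇒ 0x4d
lane  9: mask-off/keep ⇒ 0xc2
lane 10: tail/keep ⇒ 0x44
lane 11: tail/keep ⇒ 0x42
lane 12: tail/keep ⇒ 0x9e
lane 13: tail/keep ⇒ 0x2c
lane 14: tail/keep ⇒ 0xc2
lane 15: tail/keep ⇒ 0xdb

vd = [50, 194, 336, 182, 86, 209, 2, 239, 77, 194, 68, 66, 158, 44, 194, 219]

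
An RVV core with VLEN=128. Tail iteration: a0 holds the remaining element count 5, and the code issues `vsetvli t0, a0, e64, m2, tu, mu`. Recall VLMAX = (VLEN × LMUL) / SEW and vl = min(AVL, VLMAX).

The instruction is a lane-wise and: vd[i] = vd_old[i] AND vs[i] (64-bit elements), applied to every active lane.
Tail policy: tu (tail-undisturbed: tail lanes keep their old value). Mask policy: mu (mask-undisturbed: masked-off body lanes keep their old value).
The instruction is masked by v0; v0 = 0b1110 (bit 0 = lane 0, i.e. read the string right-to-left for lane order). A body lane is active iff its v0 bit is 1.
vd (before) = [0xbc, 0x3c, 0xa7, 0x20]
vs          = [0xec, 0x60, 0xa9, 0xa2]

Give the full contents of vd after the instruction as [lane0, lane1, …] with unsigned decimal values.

vd = [188, 32, 161, 32]

lanes per group: 128·2/64 = 4
vl = min(AVL, VLMAX) = min(5, 4) = 4
lane  0: mask-off/keep ⇒ 0xbc
lane  1: and(0x3c,0x60) ⇒ 0x20
lane  2: and(0xa7,0xa9) ⇒ 0xa1
lane  3: and(0x20,0xa2) ⇒ 0x20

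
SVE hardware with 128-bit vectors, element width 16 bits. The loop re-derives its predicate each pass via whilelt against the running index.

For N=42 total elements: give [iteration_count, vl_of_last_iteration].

register lanes = 128/16 = 8
42 elements at 8/iter → 6 passes, remainder 2 on the last

[iterations, last_vl] = [6, 2]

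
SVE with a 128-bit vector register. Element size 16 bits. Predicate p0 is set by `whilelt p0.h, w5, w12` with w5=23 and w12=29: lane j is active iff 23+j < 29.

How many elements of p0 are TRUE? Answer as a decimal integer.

lane count: 128 div 16 = 8
active while 23+j < 29, i.e. j ∈ [0,6) capped at 8 ⇒ 6

vl = 6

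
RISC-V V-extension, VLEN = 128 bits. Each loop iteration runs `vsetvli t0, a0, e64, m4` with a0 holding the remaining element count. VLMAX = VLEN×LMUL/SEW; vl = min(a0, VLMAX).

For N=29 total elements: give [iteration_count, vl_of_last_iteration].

[iterations, last_vl] = [4, 5]

VLMAX = (128 × 4) / 64 = 8 lanes
N=29: ⌈29/8⌉ = 4 iters; last vl = 29 − 3×8 = 5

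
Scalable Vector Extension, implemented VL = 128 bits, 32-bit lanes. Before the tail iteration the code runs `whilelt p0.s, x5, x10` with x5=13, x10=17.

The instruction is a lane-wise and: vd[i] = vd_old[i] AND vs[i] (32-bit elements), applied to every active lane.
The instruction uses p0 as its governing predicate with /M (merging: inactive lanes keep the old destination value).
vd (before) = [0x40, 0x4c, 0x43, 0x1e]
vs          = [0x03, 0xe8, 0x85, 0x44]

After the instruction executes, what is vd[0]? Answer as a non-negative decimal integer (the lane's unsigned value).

128-bit reg / 32-bit elem → 4 lanes
active while 13+j < 17, i.e. j ∈ [0,4) capped at 4 ⇒ 4
[0] and(0x40,0x03) = 0x00
[1] and(0x4c,0xe8) = 0x48
[2] and(0x43,0x85) = 0x01
[3] and(0x1e,0x44) = 0x04

vd[0] = 0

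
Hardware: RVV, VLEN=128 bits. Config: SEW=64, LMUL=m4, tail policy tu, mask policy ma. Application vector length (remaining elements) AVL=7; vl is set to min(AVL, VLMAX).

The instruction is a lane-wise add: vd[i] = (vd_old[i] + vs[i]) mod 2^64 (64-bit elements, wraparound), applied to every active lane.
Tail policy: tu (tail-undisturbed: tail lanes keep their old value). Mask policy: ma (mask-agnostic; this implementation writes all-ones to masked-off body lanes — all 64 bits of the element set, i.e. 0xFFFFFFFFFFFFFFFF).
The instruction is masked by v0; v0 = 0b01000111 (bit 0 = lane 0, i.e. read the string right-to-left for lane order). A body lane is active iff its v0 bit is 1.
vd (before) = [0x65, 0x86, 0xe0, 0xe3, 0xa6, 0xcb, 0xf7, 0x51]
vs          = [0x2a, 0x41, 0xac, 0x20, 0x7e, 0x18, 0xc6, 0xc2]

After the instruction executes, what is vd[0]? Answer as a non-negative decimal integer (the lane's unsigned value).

vd[0] = 143

lanes per group: 128·4/64 = 8
vl = min(AVL, VLMAX) = min(7, 8) = 7
[0] add(0x65,0x2a) = 0x8f
[1] add(0x86,0x41) = 0xc7
[2] add(0xe0,0xac) = 0x18c
[3] mask-off/ones = 0xffffffffffffffff
[4] mask-off/ones = 0xffffffffffffffff
[5] mask-off/ones = 0xffffffffffffffff
[6] add(0xf7,0xc6) = 0x1bd
[7] tail/keep = 0x51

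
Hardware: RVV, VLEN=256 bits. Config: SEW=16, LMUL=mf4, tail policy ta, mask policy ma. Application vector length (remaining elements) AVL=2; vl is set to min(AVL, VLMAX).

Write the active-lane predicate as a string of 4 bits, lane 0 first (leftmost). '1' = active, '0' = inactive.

VLMAX = (256 × 1/4) / 16 = 4 lanes
AVL=2 ≤ VLMAX=4, so vl = 2
bits (lane 0 leftmost): 1100

predicate = 1100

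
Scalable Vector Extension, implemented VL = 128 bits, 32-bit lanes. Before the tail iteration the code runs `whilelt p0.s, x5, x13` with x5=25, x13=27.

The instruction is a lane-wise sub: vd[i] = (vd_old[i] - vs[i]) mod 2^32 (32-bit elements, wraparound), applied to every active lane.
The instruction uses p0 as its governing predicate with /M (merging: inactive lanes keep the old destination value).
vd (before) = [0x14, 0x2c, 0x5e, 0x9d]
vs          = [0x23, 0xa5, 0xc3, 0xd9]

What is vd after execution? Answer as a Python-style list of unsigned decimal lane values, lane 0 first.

register lanes = 128/32 = 4
p0[j] = (25+j < 27); true for j=0..1 → 2 lanes set
vd[0] sub(0x14,0x23) -> 0xfffffff1
vd[1] sub(0x2c,0xa5) -> 0xffffff87
vd[2] tail/keep -> 0x5e
vd[3] tail/keep -> 0x9d

vd = [4294967281, 4294967175, 94, 157]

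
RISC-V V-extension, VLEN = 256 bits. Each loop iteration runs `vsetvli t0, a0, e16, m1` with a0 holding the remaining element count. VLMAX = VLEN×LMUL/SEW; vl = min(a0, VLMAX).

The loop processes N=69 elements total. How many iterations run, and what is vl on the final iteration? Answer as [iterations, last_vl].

[iterations, last_vl] = [5, 5]

VLMAX = (256 × 1) / 16 = 16 lanes
69 elements at 16/iter → 5 passes, remainder 5 on the last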